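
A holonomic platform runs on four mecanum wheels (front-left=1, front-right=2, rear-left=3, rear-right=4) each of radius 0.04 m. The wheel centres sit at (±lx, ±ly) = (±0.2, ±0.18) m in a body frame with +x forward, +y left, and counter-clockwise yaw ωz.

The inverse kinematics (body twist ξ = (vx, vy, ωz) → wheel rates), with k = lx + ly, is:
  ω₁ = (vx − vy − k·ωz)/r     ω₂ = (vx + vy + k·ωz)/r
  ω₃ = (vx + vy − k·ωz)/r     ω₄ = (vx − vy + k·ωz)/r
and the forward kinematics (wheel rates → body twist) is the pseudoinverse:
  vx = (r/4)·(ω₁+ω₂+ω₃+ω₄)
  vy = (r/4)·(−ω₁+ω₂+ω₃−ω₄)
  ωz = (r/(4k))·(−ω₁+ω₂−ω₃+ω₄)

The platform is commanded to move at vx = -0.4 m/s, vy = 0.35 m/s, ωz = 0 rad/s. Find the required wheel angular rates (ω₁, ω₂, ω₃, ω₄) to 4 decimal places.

k = lx + ly = 0.2 + 0.18 = 0.3800;  k·ωz = 0.3800·0 = 0.0000
ω₁ (FL) = (vx − vy − k·ωz)/r = -0.7500/0.04 = -18.7500
ω₂ (FR) = (vx + vy + k·ωz)/r = -0.0500/0.04 = -1.2500
ω₃ (RL) = (vx + vy − k·ωz)/r = -0.0500/0.04 = -1.2500
ω₄ (RR) = (vx − vy + k·ωz)/r = -0.7500/0.04 = -18.7500

(-18.7500, -1.2500, -1.2500, -18.7500)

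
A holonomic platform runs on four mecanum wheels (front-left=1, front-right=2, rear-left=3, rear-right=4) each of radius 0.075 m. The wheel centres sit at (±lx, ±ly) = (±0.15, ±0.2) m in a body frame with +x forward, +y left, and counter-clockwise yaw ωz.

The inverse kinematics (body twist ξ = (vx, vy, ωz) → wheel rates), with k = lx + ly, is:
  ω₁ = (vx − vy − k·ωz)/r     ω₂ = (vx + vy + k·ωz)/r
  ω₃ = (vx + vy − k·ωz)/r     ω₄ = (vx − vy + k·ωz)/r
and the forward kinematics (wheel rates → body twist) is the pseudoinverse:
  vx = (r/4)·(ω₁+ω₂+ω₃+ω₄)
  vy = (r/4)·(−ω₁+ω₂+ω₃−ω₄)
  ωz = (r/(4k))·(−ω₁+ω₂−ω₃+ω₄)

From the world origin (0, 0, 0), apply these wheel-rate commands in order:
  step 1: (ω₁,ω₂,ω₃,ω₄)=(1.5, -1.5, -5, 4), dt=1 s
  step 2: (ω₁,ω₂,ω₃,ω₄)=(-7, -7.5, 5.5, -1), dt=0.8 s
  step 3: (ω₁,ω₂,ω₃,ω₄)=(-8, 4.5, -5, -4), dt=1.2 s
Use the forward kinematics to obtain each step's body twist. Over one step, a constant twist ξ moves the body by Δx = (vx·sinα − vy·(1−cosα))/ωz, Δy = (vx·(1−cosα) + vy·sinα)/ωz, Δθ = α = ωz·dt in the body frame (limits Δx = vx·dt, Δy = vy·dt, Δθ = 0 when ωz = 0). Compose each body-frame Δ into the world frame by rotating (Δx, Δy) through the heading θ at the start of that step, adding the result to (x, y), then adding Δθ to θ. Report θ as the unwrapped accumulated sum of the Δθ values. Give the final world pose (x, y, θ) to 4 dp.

(-0.5001, -0.0560, 0.8893)

step 1: ξ=(vx,vy,ωz)=(-0.0188, -0.2250, 0.3214), dt=1.0 → body Δ=(0.0174, -0.2241, 0.3214) → world pose (0.0174, -0.2241, 0.3214)
step 2: ξ=(vx,vy,ωz)=(-0.1875, 0.1125, -0.3750), dt=0.8 → body Δ=(-0.1344, 0.1110, -0.3000) → world pose (-0.1451, -0.1613, 0.0214)
step 3: ξ=(vx,vy,ωz)=(-0.2344, 0.2156, 0.7232), dt=1.2 → body Δ=(-0.3527, 0.1129, 0.8679) → world pose (-0.5001, -0.0560, 0.8893)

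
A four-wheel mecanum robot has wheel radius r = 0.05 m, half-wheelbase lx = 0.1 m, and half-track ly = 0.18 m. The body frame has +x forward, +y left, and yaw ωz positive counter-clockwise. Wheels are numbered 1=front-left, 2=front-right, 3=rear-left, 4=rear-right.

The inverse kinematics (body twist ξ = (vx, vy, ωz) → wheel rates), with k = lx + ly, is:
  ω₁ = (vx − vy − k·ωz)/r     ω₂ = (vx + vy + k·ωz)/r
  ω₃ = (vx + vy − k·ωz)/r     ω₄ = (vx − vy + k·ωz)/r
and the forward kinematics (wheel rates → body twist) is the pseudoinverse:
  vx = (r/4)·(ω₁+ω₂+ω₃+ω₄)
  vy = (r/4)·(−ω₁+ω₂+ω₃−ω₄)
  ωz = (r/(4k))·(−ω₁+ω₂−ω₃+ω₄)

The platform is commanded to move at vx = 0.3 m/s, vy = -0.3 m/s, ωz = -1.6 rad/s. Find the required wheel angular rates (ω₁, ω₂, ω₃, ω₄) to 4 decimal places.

k = lx + ly = 0.1 + 0.18 = 0.2800;  k·ωz = 0.2800·-1.6 = -0.4480
ω₁ (FL) = (vx − vy − k·ωz)/r = 1.0480/0.05 = 20.9600
ω₂ (FR) = (vx + vy + k·ωz)/r = -0.4480/0.05 = -8.9600
ω₃ (RL) = (vx + vy − k·ωz)/r = 0.4480/0.05 = 8.9600
ω₄ (RR) = (vx − vy + k·ωz)/r = 0.1520/0.05 = 3.0400

(20.9600, -8.9600, 8.9600, 3.0400)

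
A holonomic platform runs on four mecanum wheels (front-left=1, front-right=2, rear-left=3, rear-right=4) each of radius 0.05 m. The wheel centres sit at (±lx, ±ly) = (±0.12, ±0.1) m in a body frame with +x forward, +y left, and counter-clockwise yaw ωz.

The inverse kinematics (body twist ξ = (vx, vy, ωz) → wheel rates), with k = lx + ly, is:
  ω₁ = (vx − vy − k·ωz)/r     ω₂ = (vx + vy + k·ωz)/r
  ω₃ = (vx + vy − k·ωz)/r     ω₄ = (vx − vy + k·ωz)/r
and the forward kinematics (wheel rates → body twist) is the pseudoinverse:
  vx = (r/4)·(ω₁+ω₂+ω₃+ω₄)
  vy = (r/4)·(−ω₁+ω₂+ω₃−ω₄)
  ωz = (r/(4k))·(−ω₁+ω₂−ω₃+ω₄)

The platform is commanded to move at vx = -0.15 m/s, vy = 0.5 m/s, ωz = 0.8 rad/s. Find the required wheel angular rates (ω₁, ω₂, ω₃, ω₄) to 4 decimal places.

(-16.5200, 10.5200, 3.4800, -9.4800)

k = lx + ly = 0.12 + 0.1 = 0.2200;  k·ωz = 0.2200·0.8 = 0.1760
ω₁ (FL) = (vx − vy − k·ωz)/r = -0.8260/0.05 = -16.5200
ω₂ (FR) = (vx + vy + k·ωz)/r = 0.5260/0.05 = 10.5200
ω₃ (RL) = (vx + vy − k·ωz)/r = 0.1740/0.05 = 3.4800
ω₄ (RR) = (vx − vy + k·ωz)/r = -0.4740/0.05 = -9.4800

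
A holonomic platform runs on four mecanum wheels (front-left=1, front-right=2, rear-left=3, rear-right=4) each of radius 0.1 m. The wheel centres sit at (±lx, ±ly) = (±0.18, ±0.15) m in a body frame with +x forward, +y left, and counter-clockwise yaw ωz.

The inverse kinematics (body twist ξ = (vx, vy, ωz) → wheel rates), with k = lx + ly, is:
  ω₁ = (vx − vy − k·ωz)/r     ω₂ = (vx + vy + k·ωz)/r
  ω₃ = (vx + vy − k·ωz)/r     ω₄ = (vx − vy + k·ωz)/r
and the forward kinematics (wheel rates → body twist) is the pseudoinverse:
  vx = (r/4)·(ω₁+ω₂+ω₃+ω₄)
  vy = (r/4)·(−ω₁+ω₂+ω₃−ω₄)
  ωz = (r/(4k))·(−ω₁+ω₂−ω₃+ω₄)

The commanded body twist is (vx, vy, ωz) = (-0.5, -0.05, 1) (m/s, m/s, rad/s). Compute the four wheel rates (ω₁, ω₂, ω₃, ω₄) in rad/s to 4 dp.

k = lx + ly = 0.18 + 0.15 = 0.3300;  k·ωz = 0.3300·1 = 0.3300
ω₁ (FL) = (vx − vy − k·ωz)/r = -0.7800/0.1 = -7.8000
ω₂ (FR) = (vx + vy + k·ωz)/r = -0.2200/0.1 = -2.2000
ω₃ (RL) = (vx + vy − k·ωz)/r = -0.8800/0.1 = -8.8000
ω₄ (RR) = (vx − vy + k·ωz)/r = -0.1200/0.1 = -1.2000

(-7.8000, -2.2000, -8.8000, -1.2000)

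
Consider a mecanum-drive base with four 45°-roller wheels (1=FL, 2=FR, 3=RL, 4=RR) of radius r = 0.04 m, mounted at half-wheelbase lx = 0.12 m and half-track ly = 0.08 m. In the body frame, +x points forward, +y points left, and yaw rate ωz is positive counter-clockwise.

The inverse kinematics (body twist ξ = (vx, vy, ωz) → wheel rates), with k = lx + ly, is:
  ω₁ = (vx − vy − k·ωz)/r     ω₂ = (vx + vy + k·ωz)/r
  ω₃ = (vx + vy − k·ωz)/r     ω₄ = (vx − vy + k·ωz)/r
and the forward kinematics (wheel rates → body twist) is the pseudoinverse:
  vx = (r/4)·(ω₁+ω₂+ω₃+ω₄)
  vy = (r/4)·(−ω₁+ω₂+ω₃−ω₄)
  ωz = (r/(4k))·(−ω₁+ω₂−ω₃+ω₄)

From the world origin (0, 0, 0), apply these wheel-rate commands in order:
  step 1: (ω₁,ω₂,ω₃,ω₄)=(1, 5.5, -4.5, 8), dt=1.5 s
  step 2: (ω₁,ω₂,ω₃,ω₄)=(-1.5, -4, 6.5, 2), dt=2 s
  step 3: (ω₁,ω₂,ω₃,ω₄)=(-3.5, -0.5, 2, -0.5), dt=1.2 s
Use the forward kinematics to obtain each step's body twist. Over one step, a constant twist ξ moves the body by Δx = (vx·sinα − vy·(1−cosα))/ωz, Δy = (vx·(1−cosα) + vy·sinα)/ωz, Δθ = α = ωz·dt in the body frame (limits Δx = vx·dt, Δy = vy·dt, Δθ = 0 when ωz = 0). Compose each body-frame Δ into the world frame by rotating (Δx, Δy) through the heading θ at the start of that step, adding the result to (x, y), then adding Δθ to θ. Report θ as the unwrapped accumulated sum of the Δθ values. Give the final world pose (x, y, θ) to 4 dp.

step 1: ξ=(vx,vy,ωz)=(0.1000, -0.0800, 0.8500), dt=1.5 → body Δ=(0.1792, -0.0067, 1.2750) → world pose (0.1792, -0.0067, 1.2750)
step 2: ξ=(vx,vy,ωz)=(0.0300, 0.0200, -0.3500), dt=2.0 → body Δ=(0.0687, 0.0167, -0.7000) → world pose (0.1833, 0.0639, 0.5750)
step 3: ξ=(vx,vy,ωz)=(-0.0250, 0.0550, 0.0250), dt=1.2 → body Δ=(-0.0310, 0.0655, 0.0300) → world pose (0.1217, 0.1020, 0.6050)

(0.1217, 0.1020, 0.6050)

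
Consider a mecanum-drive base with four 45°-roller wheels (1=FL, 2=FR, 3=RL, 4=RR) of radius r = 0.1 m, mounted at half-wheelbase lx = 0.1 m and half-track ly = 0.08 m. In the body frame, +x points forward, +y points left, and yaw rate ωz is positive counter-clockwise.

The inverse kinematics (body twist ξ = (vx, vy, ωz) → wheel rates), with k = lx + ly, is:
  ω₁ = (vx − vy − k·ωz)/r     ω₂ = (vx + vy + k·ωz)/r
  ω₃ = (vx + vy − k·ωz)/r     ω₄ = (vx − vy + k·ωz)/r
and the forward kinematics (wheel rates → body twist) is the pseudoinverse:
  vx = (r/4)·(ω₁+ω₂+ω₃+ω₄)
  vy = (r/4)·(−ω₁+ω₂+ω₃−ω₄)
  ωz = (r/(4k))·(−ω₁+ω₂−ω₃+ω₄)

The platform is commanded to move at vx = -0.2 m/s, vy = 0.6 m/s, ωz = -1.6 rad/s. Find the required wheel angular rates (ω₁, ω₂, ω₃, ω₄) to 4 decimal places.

(-5.1200, 1.1200, 6.8800, -10.8800)

k = lx + ly = 0.1 + 0.08 = 0.1800;  k·ωz = 0.1800·-1.6 = -0.2880
ω₁ (FL) = (vx − vy − k·ωz)/r = -0.5120/0.1 = -5.1200
ω₂ (FR) = (vx + vy + k·ωz)/r = 0.1120/0.1 = 1.1200
ω₃ (RL) = (vx + vy − k·ωz)/r = 0.6880/0.1 = 6.8800
ω₄ (RR) = (vx − vy + k·ωz)/r = -1.0880/0.1 = -10.8800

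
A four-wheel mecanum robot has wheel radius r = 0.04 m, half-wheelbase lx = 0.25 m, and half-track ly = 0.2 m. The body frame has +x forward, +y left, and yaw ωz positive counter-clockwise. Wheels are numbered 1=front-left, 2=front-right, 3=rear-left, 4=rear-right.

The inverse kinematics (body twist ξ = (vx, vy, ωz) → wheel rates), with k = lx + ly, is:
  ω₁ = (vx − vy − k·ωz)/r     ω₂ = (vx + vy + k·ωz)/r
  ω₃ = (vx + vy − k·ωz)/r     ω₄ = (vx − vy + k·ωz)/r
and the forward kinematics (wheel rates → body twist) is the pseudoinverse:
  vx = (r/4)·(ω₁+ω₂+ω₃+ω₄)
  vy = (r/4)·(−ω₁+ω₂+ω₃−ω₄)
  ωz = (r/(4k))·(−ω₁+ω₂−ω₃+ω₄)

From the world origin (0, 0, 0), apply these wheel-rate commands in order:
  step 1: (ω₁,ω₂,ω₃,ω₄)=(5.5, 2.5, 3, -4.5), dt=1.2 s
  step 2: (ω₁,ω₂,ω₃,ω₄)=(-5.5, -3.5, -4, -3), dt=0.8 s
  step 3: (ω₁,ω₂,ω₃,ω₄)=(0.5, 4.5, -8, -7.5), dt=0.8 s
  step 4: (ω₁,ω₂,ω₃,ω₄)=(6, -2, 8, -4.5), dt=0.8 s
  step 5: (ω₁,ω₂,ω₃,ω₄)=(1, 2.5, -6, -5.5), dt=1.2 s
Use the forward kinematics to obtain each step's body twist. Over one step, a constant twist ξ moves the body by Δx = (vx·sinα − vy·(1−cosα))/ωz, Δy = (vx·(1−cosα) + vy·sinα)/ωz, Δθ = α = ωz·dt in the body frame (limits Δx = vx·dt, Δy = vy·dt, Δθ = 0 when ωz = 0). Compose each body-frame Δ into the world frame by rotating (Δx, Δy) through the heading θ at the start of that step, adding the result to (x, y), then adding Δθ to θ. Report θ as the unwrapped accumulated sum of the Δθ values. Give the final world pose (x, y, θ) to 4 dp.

(-0.1260, 0.1953, -0.4578)

step 1: ξ=(vx,vy,ωz)=(0.0650, 0.0450, -0.2333), dt=1.2 → body Δ=(0.0845, 0.0424, -0.2800) → world pose (0.0845, 0.0424, -0.2800)
step 2: ξ=(vx,vy,ωz)=(-0.1600, 0.0100, 0.0667), dt=0.8 → body Δ=(-0.1282, 0.0046, 0.0533) → world pose (-0.0374, 0.0823, -0.2267)
step 3: ξ=(vx,vy,ωz)=(-0.1050, 0.0350, 0.1000), dt=0.8 → body Δ=(-0.0850, 0.0246, 0.0800) → world pose (-0.1147, 0.1254, -0.1467)
step 4: ξ=(vx,vy,ωz)=(0.0750, 0.0450, -0.4556), dt=0.8 → body Δ=(0.0652, 0.0244, -0.3644) → world pose (-0.0467, 0.1400, -0.5111)
step 5: ξ=(vx,vy,ωz)=(-0.0800, 0.0100, 0.0444), dt=1.2 → body Δ=(-0.0963, 0.0094, 0.0533) → world pose (-0.1260, 0.1953, -0.4578)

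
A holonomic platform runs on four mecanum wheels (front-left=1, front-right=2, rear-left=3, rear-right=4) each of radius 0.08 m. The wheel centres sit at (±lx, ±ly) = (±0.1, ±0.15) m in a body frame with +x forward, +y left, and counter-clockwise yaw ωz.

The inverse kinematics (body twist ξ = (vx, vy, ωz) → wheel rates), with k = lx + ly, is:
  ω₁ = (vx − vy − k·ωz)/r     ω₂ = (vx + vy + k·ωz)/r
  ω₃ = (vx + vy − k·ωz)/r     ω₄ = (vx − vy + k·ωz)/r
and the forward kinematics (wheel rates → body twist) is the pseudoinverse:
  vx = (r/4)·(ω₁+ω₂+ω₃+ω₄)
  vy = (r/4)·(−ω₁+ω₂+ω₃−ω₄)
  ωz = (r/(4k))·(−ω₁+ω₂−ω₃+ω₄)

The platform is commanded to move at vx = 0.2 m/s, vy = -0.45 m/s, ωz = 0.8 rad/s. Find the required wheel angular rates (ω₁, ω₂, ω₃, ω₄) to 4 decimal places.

(5.6250, -0.6250, -5.6250, 10.6250)

k = lx + ly = 0.1 + 0.15 = 0.2500;  k·ωz = 0.2500·0.8 = 0.2000
ω₁ (FL) = (vx − vy − k·ωz)/r = 0.4500/0.08 = 5.6250
ω₂ (FR) = (vx + vy + k·ωz)/r = -0.0500/0.08 = -0.6250
ω₃ (RL) = (vx + vy − k·ωz)/r = -0.4500/0.08 = -5.6250
ω₄ (RR) = (vx − vy + k·ωz)/r = 0.8500/0.08 = 10.6250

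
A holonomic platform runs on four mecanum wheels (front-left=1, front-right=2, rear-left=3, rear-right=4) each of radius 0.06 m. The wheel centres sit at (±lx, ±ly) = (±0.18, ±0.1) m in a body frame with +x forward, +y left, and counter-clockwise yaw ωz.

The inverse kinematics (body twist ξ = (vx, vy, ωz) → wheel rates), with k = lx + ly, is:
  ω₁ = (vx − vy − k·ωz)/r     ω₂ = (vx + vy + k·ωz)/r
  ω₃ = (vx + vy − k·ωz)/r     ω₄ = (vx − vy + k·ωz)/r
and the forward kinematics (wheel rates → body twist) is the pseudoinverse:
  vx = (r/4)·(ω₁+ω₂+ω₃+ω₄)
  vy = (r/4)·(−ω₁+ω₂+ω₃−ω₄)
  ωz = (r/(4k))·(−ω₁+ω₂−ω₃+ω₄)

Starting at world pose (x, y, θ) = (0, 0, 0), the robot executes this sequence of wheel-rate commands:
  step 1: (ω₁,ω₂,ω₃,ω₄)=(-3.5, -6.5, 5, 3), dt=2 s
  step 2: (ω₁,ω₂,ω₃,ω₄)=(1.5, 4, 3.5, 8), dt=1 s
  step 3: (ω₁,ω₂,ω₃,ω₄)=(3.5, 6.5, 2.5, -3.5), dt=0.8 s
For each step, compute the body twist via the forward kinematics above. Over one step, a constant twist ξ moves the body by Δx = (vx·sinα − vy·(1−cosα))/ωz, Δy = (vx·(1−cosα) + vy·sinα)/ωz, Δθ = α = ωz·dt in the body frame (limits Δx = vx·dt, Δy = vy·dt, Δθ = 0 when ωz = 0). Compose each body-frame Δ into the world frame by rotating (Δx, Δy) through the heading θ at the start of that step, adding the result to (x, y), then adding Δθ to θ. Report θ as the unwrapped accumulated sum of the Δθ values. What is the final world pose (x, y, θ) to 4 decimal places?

step 1: ξ=(vx,vy,ωz)=(-0.0300, -0.0150, -0.2679), dt=2.0 → body Δ=(-0.0650, -0.0129, -0.5357) → world pose (-0.0650, -0.0129, -0.5357)
step 2: ξ=(vx,vy,ωz)=(0.2550, -0.0300, 0.3750), dt=1.0 → body Δ=(0.2546, 0.0180, 0.3750) → world pose (0.1631, -0.1274, -0.1607)
step 3: ξ=(vx,vy,ωz)=(0.1350, 0.1350, -0.1607), dt=0.8 → body Δ=(0.1146, 0.1008, -0.1286) → world pose (0.2924, -0.0463, -0.2893)

(0.2924, -0.0463, -0.2893)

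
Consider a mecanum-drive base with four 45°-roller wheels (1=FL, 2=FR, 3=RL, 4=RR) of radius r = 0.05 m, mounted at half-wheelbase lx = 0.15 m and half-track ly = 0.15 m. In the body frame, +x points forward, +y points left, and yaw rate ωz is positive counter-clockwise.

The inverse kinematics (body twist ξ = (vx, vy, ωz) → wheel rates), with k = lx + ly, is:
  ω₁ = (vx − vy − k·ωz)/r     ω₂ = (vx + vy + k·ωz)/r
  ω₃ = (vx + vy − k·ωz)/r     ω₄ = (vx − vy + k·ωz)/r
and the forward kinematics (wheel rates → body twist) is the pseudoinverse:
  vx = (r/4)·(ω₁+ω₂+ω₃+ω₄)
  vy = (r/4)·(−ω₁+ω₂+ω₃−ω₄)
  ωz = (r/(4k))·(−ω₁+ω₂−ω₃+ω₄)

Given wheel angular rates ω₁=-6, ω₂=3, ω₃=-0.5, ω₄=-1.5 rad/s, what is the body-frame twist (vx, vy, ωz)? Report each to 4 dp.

k = lx + ly = 0.15 + 0.15 = 0.3000
ω₁+ω₂+ω₃+ω₄ = -5.0000  →  vx = (0.05/4)·-5.0000 = -0.0625
−ω₁+ω₂+ω₃−ω₄ = 10.0000  →  vy = (0.05/4)·10.0000 = 0.1250
−ω₁+ω₂−ω₃+ω₄ = 8.0000  →  ωz = (0.05/1.2000)·8.0000 = 0.3333

(-0.0625, 0.1250, 0.3333)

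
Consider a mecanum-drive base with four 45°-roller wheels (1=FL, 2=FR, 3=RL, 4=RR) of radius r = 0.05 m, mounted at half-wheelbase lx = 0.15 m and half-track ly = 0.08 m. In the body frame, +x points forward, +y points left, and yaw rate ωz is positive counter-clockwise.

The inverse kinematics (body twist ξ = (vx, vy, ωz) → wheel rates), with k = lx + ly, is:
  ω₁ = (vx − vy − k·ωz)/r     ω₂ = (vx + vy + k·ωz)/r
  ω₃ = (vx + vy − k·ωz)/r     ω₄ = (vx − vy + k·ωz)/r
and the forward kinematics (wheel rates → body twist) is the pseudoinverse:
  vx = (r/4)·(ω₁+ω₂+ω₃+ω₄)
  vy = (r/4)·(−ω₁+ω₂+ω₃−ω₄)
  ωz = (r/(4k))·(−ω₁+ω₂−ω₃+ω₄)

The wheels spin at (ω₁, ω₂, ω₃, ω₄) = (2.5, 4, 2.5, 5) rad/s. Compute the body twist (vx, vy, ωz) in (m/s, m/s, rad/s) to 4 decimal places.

k = lx + ly = 0.15 + 0.08 = 0.2300
ω₁+ω₂+ω₃+ω₄ = 14.0000  →  vx = (0.05/4)·14.0000 = 0.1750
−ω₁+ω₂+ω₃−ω₄ = -1.0000  →  vy = (0.05/4)·-1.0000 = -0.0125
−ω₁+ω₂−ω₃+ω₄ = 4.0000  →  ωz = (0.05/0.9200)·4.0000 = 0.2174

(0.1750, -0.0125, 0.2174)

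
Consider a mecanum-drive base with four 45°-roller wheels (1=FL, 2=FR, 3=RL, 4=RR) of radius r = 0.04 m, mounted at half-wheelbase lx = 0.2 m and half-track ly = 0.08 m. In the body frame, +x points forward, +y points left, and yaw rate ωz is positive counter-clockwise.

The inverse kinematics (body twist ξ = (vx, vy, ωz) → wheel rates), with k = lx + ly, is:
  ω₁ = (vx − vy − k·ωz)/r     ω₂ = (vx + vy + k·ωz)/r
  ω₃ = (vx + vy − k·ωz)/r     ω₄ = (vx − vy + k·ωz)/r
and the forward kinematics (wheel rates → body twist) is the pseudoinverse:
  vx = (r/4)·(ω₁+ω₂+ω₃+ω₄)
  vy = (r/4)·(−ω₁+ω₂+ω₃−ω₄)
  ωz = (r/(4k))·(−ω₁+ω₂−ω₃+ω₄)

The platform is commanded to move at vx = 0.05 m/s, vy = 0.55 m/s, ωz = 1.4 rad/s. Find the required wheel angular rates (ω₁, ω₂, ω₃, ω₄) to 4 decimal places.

k = lx + ly = 0.2 + 0.08 = 0.2800;  k·ωz = 0.2800·1.4 = 0.3920
ω₁ (FL) = (vx − vy − k·ωz)/r = -0.8920/0.04 = -22.3000
ω₂ (FR) = (vx + vy + k·ωz)/r = 0.9920/0.04 = 24.8000
ω₃ (RL) = (vx + vy − k·ωz)/r = 0.2080/0.04 = 5.2000
ω₄ (RR) = (vx − vy + k·ωz)/r = -0.1080/0.04 = -2.7000

(-22.3000, 24.8000, 5.2000, -2.7000)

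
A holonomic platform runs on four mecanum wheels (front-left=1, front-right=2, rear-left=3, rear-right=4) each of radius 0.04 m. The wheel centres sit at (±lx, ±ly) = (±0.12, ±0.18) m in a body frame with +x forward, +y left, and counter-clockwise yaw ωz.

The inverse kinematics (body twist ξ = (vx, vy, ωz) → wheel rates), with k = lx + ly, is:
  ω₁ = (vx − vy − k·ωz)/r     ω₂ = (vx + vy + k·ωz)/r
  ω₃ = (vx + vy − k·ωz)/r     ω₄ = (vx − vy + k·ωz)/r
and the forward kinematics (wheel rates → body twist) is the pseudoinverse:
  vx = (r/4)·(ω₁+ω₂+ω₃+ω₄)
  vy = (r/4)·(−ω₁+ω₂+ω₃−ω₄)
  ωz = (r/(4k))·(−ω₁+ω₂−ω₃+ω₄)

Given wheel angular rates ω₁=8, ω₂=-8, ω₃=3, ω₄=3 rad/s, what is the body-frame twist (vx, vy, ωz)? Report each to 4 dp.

(0.0600, -0.1600, -0.5333)

k = lx + ly = 0.12 + 0.18 = 0.3000
ω₁+ω₂+ω₃+ω₄ = 6.0000  →  vx = (0.04/4)·6.0000 = 0.0600
−ω₁+ω₂+ω₃−ω₄ = -16.0000  →  vy = (0.04/4)·-16.0000 = -0.1600
−ω₁+ω₂−ω₃+ω₄ = -16.0000  →  ωz = (0.04/1.2000)·-16.0000 = -0.5333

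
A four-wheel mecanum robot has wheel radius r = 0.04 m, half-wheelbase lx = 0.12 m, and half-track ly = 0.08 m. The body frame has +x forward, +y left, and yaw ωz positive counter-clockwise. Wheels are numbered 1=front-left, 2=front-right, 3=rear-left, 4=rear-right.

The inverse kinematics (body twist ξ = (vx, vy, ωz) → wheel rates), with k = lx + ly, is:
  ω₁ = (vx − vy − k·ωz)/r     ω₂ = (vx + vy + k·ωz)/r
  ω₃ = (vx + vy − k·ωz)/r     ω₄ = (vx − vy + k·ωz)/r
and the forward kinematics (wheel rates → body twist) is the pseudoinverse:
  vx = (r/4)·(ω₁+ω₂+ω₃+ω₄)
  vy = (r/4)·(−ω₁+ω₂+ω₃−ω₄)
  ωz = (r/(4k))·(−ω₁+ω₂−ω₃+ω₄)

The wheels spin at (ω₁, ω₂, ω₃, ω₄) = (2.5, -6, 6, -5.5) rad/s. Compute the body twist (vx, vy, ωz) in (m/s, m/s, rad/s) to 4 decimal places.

k = lx + ly = 0.12 + 0.08 = 0.2000
ω₁+ω₂+ω₃+ω₄ = -3.0000  →  vx = (0.04/4)·-3.0000 = -0.0300
−ω₁+ω₂+ω₃−ω₄ = 3.0000  →  vy = (0.04/4)·3.0000 = 0.0300
−ω₁+ω₂−ω₃+ω₄ = -20.0000  →  ωz = (0.04/0.8000)·-20.0000 = -1.0000

(-0.0300, 0.0300, -1.0000)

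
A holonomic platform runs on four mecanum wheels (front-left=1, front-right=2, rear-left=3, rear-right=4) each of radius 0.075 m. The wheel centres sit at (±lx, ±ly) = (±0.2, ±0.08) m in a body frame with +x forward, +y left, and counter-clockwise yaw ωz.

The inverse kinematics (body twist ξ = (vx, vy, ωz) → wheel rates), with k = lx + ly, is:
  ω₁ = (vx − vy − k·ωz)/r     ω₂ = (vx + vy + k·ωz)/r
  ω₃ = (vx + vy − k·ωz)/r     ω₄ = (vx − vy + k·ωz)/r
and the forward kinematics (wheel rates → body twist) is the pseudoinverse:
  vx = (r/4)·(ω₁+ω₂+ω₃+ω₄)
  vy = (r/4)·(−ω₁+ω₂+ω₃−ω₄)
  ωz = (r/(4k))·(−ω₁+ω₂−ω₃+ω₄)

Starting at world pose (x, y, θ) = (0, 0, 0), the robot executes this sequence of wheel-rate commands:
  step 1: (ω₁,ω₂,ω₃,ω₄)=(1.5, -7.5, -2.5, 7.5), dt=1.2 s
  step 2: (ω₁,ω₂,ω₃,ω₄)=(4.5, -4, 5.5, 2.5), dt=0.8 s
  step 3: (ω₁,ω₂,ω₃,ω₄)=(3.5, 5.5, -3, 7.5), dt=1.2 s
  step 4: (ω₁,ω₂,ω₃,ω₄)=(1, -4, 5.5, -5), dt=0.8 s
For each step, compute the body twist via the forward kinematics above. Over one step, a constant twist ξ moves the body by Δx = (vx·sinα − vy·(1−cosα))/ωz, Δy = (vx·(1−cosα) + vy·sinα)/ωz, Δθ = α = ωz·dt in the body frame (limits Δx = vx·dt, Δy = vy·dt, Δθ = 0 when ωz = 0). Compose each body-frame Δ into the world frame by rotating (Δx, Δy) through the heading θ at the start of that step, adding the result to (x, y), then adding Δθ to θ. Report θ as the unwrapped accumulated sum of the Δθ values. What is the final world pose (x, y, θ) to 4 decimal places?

step 1: ξ=(vx,vy,ωz)=(-0.0188, -0.3563, 0.0670), dt=1.2 → body Δ=(-0.0053, -0.4279, 0.0804) → world pose (-0.0053, -0.4279, 0.0804)
step 2: ξ=(vx,vy,ωz)=(0.1594, -0.1031, -0.7701), dt=0.8 → body Δ=(0.0950, -0.1154, -0.6161) → world pose (0.0986, -0.5354, -0.5357)
step 3: ξ=(vx,vy,ωz)=(0.2531, -0.1594, 0.8371), dt=1.2 → body Δ=(0.3434, -0.0205, 1.0045) → world pose (0.3835, -0.7283, 0.4687)
step 4: ξ=(vx,vy,ωz)=(-0.0469, 0.1031, -1.0379), dt=0.8 → body Δ=(-0.0010, 0.0880, -0.8304) → world pose (0.3428, -0.6502, -0.3616)

(0.3428, -0.6502, -0.3616)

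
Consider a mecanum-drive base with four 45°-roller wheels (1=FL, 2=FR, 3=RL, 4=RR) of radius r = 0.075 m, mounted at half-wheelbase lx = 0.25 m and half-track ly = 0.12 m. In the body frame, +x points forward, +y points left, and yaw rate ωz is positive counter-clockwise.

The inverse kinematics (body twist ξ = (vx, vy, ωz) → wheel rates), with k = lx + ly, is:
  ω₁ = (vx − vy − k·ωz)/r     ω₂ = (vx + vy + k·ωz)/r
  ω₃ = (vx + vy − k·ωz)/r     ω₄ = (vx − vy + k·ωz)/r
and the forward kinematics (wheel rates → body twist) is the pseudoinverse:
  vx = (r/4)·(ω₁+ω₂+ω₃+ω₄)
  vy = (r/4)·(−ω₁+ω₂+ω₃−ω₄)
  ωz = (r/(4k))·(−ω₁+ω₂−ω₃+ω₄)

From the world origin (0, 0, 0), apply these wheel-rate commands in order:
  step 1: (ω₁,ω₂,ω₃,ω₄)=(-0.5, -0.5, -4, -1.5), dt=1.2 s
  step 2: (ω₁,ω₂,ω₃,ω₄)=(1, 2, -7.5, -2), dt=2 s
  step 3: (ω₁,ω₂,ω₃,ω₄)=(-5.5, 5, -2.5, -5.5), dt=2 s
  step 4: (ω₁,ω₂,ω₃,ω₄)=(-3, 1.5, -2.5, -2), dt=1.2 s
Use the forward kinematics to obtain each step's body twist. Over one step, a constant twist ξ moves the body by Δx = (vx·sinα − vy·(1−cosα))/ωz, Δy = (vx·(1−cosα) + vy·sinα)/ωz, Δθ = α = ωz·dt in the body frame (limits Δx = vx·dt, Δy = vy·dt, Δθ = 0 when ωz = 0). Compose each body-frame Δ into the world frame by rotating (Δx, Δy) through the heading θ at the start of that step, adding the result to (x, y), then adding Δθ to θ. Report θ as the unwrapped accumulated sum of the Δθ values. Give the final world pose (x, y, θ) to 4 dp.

(-0.9194, -0.5771, 1.8750)

step 1: ξ=(vx,vy,ωz)=(-0.1219, -0.0469, 0.1267), dt=1.2 → body Δ=(-0.1414, -0.0671, 0.1520) → world pose (-0.1414, -0.0671, 0.1520)
step 2: ξ=(vx,vy,ωz)=(-0.1219, -0.0844, 0.3294), dt=2.0 → body Δ=(-0.1729, -0.2342, 0.6588) → world pose (-0.2768, -0.3248, 0.8108)
step 3: ξ=(vx,vy,ωz)=(-0.1594, 0.2531, 0.3801), dt=2.0 → body Δ=(-0.4723, 0.3435, 0.7601) → world pose (-0.8511, -0.4305, 1.5709)
step 4: ξ=(vx,vy,ωz)=(-0.1125, 0.0750, 0.2534), dt=1.2 → body Δ=(-0.1465, 0.0683, 0.3041) → world pose (-0.9194, -0.5771, 1.8750)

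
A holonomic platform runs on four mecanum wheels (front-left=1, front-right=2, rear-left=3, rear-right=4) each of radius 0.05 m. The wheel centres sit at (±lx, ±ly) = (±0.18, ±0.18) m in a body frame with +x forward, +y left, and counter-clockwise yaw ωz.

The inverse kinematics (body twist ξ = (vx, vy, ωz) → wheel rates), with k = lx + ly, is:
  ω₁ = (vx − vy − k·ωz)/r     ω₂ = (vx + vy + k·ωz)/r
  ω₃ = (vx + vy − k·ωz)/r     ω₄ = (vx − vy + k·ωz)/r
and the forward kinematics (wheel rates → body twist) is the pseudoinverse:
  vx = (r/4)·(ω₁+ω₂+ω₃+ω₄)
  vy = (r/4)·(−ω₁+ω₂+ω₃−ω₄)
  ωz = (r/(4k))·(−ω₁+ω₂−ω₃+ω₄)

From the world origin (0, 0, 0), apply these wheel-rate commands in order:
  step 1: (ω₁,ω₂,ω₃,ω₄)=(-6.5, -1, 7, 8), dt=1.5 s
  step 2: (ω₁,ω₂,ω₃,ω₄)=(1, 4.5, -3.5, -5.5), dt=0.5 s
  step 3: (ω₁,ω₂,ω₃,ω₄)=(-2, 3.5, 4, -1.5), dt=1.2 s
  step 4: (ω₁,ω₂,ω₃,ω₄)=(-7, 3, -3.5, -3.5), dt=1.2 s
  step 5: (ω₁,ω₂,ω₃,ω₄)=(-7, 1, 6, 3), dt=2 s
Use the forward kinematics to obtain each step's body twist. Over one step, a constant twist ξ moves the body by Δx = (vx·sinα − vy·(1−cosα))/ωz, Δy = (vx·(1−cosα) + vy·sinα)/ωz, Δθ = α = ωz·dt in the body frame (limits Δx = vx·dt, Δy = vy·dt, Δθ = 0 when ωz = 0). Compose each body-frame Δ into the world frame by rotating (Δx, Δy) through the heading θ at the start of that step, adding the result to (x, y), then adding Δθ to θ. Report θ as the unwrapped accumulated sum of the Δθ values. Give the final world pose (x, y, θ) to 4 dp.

step 1: ξ=(vx,vy,ωz)=(0.0938, 0.0563, 0.2257), dt=1.5 → body Δ=(0.1238, 0.1063, 0.3385) → world pose (0.1238, 0.1063, 0.3385)
step 2: ξ=(vx,vy,ωz)=(-0.0438, 0.0688, 0.0521), dt=0.5 → body Δ=(-0.0223, 0.0341, 0.0260) → world pose (0.0914, 0.1311, 0.3646)
step 3: ξ=(vx,vy,ωz)=(0.0500, 0.1375, 0.0000), dt=1.2 → body Δ=(0.0600, 0.1650, 0.0000) → world pose (0.0887, 0.3066, 0.3646)
step 4: ξ=(vx,vy,ωz)=(-0.1375, 0.1250, 0.3472), dt=1.2 → body Δ=(-0.1911, 0.1118, 0.4167) → world pose (-0.1297, 0.3430, 0.7812)
step 5: ξ=(vx,vy,ωz)=(0.0375, 0.1375, 0.1736), dt=2.0 → body Δ=(0.0262, 0.2824, 0.3472) → world pose (-0.3099, 0.5620, 1.1285)

(-0.3099, 0.5620, 1.1285)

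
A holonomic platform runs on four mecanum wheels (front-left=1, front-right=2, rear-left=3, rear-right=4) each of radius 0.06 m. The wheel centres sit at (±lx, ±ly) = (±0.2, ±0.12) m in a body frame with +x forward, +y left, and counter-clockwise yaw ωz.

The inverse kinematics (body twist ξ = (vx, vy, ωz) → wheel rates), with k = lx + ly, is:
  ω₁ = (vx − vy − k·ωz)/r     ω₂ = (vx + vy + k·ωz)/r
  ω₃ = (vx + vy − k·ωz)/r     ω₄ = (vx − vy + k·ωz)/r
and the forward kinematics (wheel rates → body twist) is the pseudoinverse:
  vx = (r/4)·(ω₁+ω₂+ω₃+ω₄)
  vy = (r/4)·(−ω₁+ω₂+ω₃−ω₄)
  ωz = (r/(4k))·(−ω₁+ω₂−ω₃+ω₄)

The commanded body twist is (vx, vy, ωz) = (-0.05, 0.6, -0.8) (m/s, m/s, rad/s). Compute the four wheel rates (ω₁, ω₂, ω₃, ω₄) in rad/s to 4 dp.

k = lx + ly = 0.2 + 0.12 = 0.3200;  k·ωz = 0.3200·-0.8 = -0.2560
ω₁ (FL) = (vx − vy − k·ωz)/r = -0.3940/0.06 = -6.5667
ω₂ (FR) = (vx + vy + k·ωz)/r = 0.2940/0.06 = 4.9000
ω₃ (RL) = (vx + vy − k·ωz)/r = 0.8060/0.06 = 13.4333
ω₄ (RR) = (vx − vy + k·ωz)/r = -0.9060/0.06 = -15.1000

(-6.5667, 4.9000, 13.4333, -15.1000)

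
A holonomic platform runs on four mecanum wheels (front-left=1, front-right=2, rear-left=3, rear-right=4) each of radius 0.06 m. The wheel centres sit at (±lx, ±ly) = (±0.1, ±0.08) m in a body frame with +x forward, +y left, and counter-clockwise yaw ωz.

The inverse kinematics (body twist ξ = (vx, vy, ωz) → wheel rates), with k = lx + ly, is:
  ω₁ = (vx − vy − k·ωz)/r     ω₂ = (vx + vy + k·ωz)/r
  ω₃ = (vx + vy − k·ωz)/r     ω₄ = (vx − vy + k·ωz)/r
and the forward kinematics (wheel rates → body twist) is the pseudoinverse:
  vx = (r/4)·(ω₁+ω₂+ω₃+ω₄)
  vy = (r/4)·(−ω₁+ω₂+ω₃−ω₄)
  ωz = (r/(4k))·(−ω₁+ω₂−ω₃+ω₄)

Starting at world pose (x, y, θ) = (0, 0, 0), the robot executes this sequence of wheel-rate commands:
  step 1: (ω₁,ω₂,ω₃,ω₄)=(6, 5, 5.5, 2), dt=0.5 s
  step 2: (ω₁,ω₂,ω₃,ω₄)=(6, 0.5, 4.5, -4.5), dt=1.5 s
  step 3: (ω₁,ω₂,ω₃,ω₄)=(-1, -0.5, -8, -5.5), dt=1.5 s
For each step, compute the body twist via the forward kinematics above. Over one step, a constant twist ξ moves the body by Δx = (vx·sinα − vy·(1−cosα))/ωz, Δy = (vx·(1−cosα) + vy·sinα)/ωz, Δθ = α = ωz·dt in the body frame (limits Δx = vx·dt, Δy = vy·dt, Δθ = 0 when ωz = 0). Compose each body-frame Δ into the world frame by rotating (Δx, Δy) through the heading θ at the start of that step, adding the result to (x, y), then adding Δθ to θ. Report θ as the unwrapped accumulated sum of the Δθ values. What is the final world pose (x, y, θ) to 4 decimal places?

(0.2957, 0.2607, -1.6250)

step 1: ξ=(vx,vy,ωz)=(0.2775, 0.0375, -0.3750), dt=0.5 → body Δ=(0.1397, 0.0057, -0.1875) → world pose (0.1397, 0.0057, -0.1875)
step 2: ξ=(vx,vy,ωz)=(0.0975, 0.0525, -1.2083), dt=1.5 → body Δ=(0.1322, -0.0578, -1.8125) → world pose (0.2588, -0.0758, -2.0000)
step 3: ξ=(vx,vy,ωz)=(-0.2250, -0.0300, 0.2500), dt=1.5 → body Δ=(-0.3213, -0.1065, 0.3750) → world pose (0.2957, 0.2607, -1.6250)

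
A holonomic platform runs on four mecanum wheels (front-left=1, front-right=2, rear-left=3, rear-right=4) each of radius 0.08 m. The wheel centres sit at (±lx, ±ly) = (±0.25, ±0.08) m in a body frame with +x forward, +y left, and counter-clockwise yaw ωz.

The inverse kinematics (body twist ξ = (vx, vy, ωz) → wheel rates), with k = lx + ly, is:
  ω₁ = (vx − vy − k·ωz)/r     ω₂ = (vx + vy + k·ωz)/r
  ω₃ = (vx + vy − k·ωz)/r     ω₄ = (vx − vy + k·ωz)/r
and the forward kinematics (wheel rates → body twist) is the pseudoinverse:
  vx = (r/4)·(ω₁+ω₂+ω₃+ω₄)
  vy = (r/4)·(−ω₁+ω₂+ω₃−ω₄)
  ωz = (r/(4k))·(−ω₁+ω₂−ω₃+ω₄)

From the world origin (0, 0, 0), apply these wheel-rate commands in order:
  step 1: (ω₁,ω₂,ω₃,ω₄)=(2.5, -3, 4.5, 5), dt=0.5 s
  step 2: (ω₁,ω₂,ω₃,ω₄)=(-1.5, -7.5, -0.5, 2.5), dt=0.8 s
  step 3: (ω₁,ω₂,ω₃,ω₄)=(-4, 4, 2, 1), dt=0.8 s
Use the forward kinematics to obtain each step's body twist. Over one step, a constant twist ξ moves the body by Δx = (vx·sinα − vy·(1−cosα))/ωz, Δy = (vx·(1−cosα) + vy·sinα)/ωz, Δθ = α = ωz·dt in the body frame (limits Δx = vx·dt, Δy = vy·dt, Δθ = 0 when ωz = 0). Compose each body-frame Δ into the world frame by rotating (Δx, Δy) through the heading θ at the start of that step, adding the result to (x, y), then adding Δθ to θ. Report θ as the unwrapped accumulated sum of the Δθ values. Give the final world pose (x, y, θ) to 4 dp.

(0.0096, -0.0459, 0.0424)

step 1: ξ=(vx,vy,ωz)=(0.1800, -0.1200, -0.3030), dt=0.5 → body Δ=(0.0851, -0.0666, -0.1515) → world pose (0.0851, -0.0666, -0.1515)
step 2: ξ=(vx,vy,ωz)=(-0.1400, -0.1800, -0.1818), dt=0.8 → body Δ=(-0.1221, -0.1354, -0.1455) → world pose (-0.0560, -0.1820, -0.2970)
step 3: ξ=(vx,vy,ωz)=(0.0600, 0.1800, 0.4242), dt=0.8 → body Δ=(0.0229, 0.1493, 0.3394) → world pose (0.0096, -0.0459, 0.0424)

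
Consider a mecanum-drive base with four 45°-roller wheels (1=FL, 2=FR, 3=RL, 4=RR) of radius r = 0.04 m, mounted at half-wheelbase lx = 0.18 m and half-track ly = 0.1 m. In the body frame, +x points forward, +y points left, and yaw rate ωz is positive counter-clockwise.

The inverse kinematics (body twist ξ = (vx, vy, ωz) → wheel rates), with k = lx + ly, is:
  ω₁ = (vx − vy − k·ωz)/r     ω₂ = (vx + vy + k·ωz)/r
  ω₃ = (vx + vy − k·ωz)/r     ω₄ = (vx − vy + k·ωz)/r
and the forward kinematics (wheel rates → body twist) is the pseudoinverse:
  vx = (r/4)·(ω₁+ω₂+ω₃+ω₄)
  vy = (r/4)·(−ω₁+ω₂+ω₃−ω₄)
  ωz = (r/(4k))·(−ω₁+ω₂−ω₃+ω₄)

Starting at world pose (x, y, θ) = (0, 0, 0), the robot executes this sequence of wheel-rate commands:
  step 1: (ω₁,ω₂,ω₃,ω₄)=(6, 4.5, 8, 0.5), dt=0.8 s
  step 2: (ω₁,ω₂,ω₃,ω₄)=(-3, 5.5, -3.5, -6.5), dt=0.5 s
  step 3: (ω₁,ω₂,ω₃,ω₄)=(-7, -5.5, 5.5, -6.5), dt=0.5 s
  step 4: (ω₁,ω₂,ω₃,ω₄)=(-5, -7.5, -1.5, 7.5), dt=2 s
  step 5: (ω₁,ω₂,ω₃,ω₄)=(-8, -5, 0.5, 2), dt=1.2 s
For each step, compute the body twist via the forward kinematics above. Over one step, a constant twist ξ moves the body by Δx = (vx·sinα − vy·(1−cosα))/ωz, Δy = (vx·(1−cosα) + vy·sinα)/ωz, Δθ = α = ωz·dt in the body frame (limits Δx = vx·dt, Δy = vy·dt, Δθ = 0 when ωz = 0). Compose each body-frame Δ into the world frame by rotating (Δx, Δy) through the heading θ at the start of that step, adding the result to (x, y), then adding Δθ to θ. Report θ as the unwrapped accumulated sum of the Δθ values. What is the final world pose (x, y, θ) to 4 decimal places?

(-0.1975, -0.0468, 0.3107)

step 1: ξ=(vx,vy,ωz)=(0.1900, 0.0600, -0.3214), dt=0.8 → body Δ=(0.1565, 0.0280, -0.2571) → world pose (0.1565, 0.0280, -0.2571)
step 2: ξ=(vx,vy,ωz)=(-0.0750, 0.1150, 0.1964), dt=0.5 → body Δ=(-0.0403, 0.0556, 0.0982) → world pose (0.1317, 0.0920, -0.1589)
step 3: ξ=(vx,vy,ωz)=(-0.1350, 0.1350, -0.3750), dt=0.5 → body Δ=(-0.0608, 0.0734, -0.1875) → world pose (0.0833, 0.1741, -0.3464)
step 4: ξ=(vx,vy,ωz)=(-0.0650, -0.1150, 0.2321), dt=2.0 → body Δ=(-0.0729, -0.2515, 0.4643) → world pose (-0.0707, -0.0376, 0.1179)
step 5: ξ=(vx,vy,ωz)=(-0.1050, 0.0150, 0.1607), dt=1.2 → body Δ=(-0.1270, 0.0058, 0.1929) → world pose (-0.1975, -0.0468, 0.3107)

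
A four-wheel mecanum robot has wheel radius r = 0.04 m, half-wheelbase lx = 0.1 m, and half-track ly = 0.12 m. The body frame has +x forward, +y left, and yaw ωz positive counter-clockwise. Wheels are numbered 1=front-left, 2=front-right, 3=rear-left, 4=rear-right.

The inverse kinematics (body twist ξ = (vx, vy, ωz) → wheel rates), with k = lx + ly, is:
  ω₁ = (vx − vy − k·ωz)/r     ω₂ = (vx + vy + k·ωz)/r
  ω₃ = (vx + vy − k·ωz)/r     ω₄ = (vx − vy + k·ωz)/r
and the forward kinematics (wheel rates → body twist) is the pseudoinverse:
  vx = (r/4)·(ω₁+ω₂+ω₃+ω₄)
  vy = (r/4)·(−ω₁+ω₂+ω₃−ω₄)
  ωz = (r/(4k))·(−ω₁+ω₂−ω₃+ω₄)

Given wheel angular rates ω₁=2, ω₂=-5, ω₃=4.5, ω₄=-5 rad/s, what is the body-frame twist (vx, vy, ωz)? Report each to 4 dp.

(-0.0350, 0.0250, -0.7500)

k = lx + ly = 0.1 + 0.12 = 0.2200
ω₁+ω₂+ω₃+ω₄ = -3.5000  →  vx = (0.04/4)·-3.5000 = -0.0350
−ω₁+ω₂+ω₃−ω₄ = 2.5000  →  vy = (0.04/4)·2.5000 = 0.0250
−ω₁+ω₂−ω₃+ω₄ = -16.5000  →  ωz = (0.04/0.8800)·-16.5000 = -0.7500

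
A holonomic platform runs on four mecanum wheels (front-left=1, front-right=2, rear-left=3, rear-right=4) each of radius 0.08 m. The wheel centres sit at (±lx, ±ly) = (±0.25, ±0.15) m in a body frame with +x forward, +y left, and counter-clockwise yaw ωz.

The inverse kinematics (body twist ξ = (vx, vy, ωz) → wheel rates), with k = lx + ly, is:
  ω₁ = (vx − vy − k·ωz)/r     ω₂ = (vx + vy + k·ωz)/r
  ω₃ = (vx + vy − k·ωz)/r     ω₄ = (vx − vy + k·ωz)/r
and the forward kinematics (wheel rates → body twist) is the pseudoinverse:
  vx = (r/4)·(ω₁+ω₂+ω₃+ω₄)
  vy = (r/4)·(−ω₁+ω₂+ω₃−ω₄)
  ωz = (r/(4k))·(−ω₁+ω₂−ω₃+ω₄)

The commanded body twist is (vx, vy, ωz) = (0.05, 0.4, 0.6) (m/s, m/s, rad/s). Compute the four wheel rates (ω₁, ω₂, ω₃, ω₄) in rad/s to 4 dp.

k = lx + ly = 0.25 + 0.15 = 0.4000;  k·ωz = 0.4000·0.6 = 0.2400
ω₁ (FL) = (vx − vy − k·ωz)/r = -0.5900/0.08 = -7.3750
ω₂ (FR) = (vx + vy + k·ωz)/r = 0.6900/0.08 = 8.6250
ω₃ (RL) = (vx + vy − k·ωz)/r = 0.2100/0.08 = 2.6250
ω₄ (RR) = (vx − vy + k·ωz)/r = -0.1100/0.08 = -1.3750

(-7.3750, 8.6250, 2.6250, -1.3750)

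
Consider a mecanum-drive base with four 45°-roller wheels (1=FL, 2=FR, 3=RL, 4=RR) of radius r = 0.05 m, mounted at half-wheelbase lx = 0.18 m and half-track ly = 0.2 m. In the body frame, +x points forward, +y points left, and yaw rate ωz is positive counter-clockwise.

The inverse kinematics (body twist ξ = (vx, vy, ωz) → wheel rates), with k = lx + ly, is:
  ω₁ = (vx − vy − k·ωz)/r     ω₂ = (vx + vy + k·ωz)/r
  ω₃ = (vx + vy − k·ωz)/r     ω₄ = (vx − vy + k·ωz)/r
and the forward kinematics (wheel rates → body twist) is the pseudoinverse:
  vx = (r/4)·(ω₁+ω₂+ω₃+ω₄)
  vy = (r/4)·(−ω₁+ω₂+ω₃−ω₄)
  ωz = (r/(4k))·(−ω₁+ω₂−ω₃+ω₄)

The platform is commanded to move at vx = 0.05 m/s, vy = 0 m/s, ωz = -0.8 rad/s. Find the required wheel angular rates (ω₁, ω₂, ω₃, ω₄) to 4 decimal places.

(7.0800, -5.0800, 7.0800, -5.0800)

k = lx + ly = 0.18 + 0.2 = 0.3800;  k·ωz = 0.3800·-0.8 = -0.3040
ω₁ (FL) = (vx − vy − k·ωz)/r = 0.3540/0.05 = 7.0800
ω₂ (FR) = (vx + vy + k·ωz)/r = -0.2540/0.05 = -5.0800
ω₃ (RL) = (vx + vy − k·ωz)/r = 0.3540/0.05 = 7.0800
ω₄ (RR) = (vx − vy + k·ωz)/r = -0.2540/0.05 = -5.0800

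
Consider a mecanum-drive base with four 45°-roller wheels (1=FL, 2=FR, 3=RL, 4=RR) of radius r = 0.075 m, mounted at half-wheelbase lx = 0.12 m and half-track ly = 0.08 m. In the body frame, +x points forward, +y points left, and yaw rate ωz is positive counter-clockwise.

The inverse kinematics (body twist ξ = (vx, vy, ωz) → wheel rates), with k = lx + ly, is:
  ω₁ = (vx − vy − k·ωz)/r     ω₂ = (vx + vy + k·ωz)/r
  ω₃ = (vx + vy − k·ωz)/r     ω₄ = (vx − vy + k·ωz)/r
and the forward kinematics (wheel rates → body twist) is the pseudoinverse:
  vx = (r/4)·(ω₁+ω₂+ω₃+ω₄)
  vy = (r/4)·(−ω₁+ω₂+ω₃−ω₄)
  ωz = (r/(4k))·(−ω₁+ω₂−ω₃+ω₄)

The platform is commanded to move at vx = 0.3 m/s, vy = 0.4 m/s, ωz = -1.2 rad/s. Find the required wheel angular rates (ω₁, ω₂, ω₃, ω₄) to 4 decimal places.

(1.8667, 6.1333, 12.5333, -4.5333)

k = lx + ly = 0.12 + 0.08 = 0.2000;  k·ωz = 0.2000·-1.2 = -0.2400
ω₁ (FL) = (vx − vy − k·ωz)/r = 0.1400/0.075 = 1.8667
ω₂ (FR) = (vx + vy + k·ωz)/r = 0.4600/0.075 = 6.1333
ω₃ (RL) = (vx + vy − k·ωz)/r = 0.9400/0.075 = 12.5333
ω₄ (RR) = (vx − vy + k·ωz)/r = -0.3400/0.075 = -4.5333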